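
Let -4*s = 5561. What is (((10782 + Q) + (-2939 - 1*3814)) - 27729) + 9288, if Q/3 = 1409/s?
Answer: -80162040/5561 ≈ -14415.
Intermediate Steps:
s = -5561/4 (s = -1/4*5561 = -5561/4 ≈ -1390.3)
Q = -16908/5561 (Q = 3*(1409/(-5561/4)) = 3*(1409*(-4/5561)) = 3*(-5636/5561) = -16908/5561 ≈ -3.0405)
(((10782 + Q) + (-2939 - 1*3814)) - 27729) + 9288 = (((10782 - 16908/5561) + (-2939 - 1*3814)) - 27729) + 9288 = ((59941794/5561 + (-2939 - 3814)) - 27729) + 9288 = ((59941794/5561 - 6753) - 27729) + 9288 = (22388361/5561 - 27729) + 9288 = -131812608/5561 + 9288 = -80162040/5561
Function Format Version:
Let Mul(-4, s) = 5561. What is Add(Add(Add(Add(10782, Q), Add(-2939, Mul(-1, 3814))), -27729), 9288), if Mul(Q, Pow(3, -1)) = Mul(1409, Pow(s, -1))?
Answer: Rational(-80162040, 5561) ≈ -14415.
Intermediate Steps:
s = Rational(-5561, 4) (s = Mul(Rational(-1, 4), 5561) = Rational(-5561, 4) ≈ -1390.3)
Q = Rational(-16908, 5561) (Q = Mul(3, Mul(1409, Pow(Rational(-5561, 4), -1))) = Mul(3, Mul(1409, Rational(-4, 5561))) = Mul(3, Rational(-5636, 5561)) = Rational(-16908, 5561) ≈ -3.0405)
Add(Add(Add(Add(10782, Q), Add(-2939, Mul(-1, 3814))), -27729), 9288) = Add(Add(Add(Add(10782, Rational(-16908, 5561)), Add(-2939, Mul(-1, 3814))), -27729), 9288) = Add(Add(Add(Rational(59941794, 5561), Add(-2939, -3814)), -27729), 9288) = Add(Add(Add(Rational(59941794, 5561), -6753), -27729), 9288) = Add(Add(Rational(22388361, 5561), -27729), 9288) = Add(Rational(-131812608, 5561), 9288) = Rational(-80162040, 5561)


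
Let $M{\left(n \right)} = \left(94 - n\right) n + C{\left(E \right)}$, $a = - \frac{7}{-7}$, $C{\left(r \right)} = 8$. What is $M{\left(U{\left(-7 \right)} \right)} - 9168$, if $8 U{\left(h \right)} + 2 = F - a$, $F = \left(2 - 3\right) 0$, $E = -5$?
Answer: $- \frac{588505}{64} \approx -9195.4$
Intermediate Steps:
$a = 1$ ($a = \left(-7\right) \left(- \frac{1}{7}\right) = 1$)
$F = 0$ ($F = \left(-1\right) 0 = 0$)
$U{\left(h \right)} = - \frac{3}{8}$ ($U{\left(h \right)} = - \frac{1}{4} + \frac{0 - 1}{8} = - \frac{1}{4} + \frac{1}{8} \left(-1\right) = - \frac{1}{4} - \frac{1}{8} = - \frac{3}{8}$)
$M{\left(n \right)} = 8 + n \left(94 - n\right)$ ($M{\left(n \right)} = \left(94 - n\right) n + 8 = n \left(94 - n\right) + 8 = 8 + n \left(94 - n\right)$)
$M{\left(U{\left(-7 \right)} \right)} - 9168 = \left(8 - \left(- \frac{3}{8}\right)^{2} + 94 \left(- \frac{3}{8}\right)\right) - 9168 = \left(8 - \frac{9}{64} - \frac{141}{4}\right) - 9168 = - \frac{1753}{64} - 9168 = - \frac{588505}{64}$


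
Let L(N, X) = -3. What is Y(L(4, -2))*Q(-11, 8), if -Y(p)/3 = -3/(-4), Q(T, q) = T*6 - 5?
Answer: 639/4 ≈ 159.75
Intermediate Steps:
Q(T, q) = -5 + 6*T (Q(T, q) = 6*T - 5 = -5 + 6*T)
Y(p) = -9/4 (Y(p) = -(-9)/(-4) = -(-9)*(-1)/4 = -3*¾ = -9/4)
Y(L(4, -2))*Q(-11, 8) = -9*(-5 + 6*(-11))/4 = -9*(-5 - 66)/4 = -9/4*(-71) = 639/4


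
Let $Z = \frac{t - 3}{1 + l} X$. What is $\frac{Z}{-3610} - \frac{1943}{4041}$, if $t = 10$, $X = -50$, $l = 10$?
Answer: $- \frac{7574218}{16046811} \approx -0.47201$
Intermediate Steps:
$Z = - \frac{350}{11}$ ($Z = \frac{10 - 3}{1 + 10} \left(-50\right) = \frac{7}{11} \left(-50\right) = - \frac{350}{11} \approx -31.818$)
$\frac{Z}{-3610} - \frac{1943}{4041} = - \frac{350}{11 \left(-3610\right)} - \frac{1943}{4041} = \left(- \frac{350}{11}\right) \left(- \frac{1}{3610}\right) - \frac{1943}{4041} = \frac{35}{3971} - \frac{1943}{4041} = - \frac{7574218}{16046811}$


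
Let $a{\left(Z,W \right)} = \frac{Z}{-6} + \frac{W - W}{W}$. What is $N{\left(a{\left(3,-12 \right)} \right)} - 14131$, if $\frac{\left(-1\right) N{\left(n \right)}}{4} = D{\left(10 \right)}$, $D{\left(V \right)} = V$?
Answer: $-14171$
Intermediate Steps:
$a{\left(Z,W \right)} = - \frac{Z}{6}$ ($a{\left(Z,W \right)} = Z \left(- \frac{1}{6}\right) + \frac{0}{W} = - \frac{Z}{6} + 0 = - \frac{Z}{6}$)
$N{\left(n \right)} = -40$ ($N{\left(n \right)} = \left(-4\right) 10 = -40$)
$N{\left(a{\left(3,-12 \right)} \right)} - 14131 = -40 - 14131 = -14171$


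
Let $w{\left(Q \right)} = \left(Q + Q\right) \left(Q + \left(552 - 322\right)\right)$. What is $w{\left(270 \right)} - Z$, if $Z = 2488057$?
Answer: $-2218057$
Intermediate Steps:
$w{\left(Q \right)} = 2 Q \left(230 + Q\right)$ ($w{\left(Q \right)} = 2 Q \left(Q + 230\right) = 2 Q \left(230 + Q\right)$)
$w{\left(270 \right)} - Z = 2 \cdot 270 \left(230 + 270\right) - 2488057 = 2 \cdot 270 \cdot 500 - 2488057 = 270000 - 2488057 = -2218057$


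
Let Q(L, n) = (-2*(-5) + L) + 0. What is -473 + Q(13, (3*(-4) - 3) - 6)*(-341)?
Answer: -8316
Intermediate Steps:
Q(L, n) = 10 + L (Q(L, n) = (10 + L) + 0 = 10 + L)
-473 + Q(13, (3*(-4) - 3) - 6)*(-341) = -473 + (10 + 13)*(-341) = -473 + 23*(-341) = -473 - 7843 = -8316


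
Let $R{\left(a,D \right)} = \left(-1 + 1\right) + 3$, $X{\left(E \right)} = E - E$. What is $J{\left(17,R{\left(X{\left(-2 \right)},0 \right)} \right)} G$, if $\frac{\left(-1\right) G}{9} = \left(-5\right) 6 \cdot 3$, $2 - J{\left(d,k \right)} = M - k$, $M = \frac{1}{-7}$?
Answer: $\frac{29160}{7} \approx 4165.7$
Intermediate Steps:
$M = - \frac{1}{7} \approx -0.14286$
$X{\left(E \right)} = 0$
$R{\left(a,D \right)} = 3$ ($R{\left(a,D \right)} = 0 + 3 = 3$)
$J{\left(d,k \right)} = \frac{15}{7} + k$ ($J{\left(d,k \right)} = 2 - \left(- \frac{1}{7} - k\right) = 2 + \left(\frac{1}{7} + k\right) = \frac{15}{7} + k$)
$G = 810$ ($G = - 9 \left(-5\right) 6 \cdot 3 = - 9 \left(\left(-30\right) 3\right) = \left(-9\right) \left(-90\right) = 810$)
$J{\left(17,R{\left(X{\left(-2 \right)},0 \right)} \right)} G = \left(\frac{15}{7} + 3\right) 810 = \frac{36}{7} \cdot 810 = \frac{29160}{7}$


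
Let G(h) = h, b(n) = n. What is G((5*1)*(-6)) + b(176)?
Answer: 146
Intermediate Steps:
G((5*1)*(-6)) + b(176) = (5*1)*(-6) + 176 = 5*(-6) + 176 = -30 + 176 = 146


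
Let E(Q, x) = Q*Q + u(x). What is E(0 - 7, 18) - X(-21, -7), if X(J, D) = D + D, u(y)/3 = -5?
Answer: 48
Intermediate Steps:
u(y) = -15 (u(y) = 3*(-5) = -15)
E(Q, x) = -15 + Q**2 (E(Q, x) = Q*Q - 15 = Q**2 - 15 = -15 + Q**2)
X(J, D) = 2*D
E(0 - 7, 18) - X(-21, -7) = (-15 + (0 - 7)**2) - 2*(-7) = (-15 + (-7)**2) - 1*(-14) = (-15 + 49) + 14 = 34 + 14 = 48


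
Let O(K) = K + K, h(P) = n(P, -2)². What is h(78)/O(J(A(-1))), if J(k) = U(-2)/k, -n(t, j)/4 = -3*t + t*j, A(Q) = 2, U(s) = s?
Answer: -1216800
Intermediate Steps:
n(t, j) = 12*t - 4*j*t (n(t, j) = -4*(-3*t + t*j) = -4*(-3*t + j*t) = 12*t - 4*j*t)
h(P) = 400*P² (h(P) = (4*P*(3 - 1*(-2)))² = (4*P*(3 + 2))² = (4*P*5)² = (20*P)² = 400*P²)
J(k) = -2/k
O(K) = 2*K
h(78)/O(J(A(-1))) = (400*78²)/((2*(-2/2))) = (400*6084)/((2*(-2*½))) = 2433600/((2*(-1))) = 2433600/(-2) = 2433600*(-½) = -1216800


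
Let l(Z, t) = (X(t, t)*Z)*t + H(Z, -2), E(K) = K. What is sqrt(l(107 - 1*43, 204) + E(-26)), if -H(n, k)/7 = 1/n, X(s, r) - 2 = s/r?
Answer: sqrt(2505081)/8 ≈ 197.84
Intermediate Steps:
X(s, r) = 2 + s/r
H(n, k) = -7/n
l(Z, t) = -7/Z + 3*Z*t (l(Z, t) = ((2 + t/t)*Z)*t - 7/Z = ((2 + 1)*Z)*t - 7/Z = (3*Z)*t - 7/Z = 3*Z*t - 7/Z = -7/Z + 3*Z*t)
sqrt(l(107 - 1*43, 204) + E(-26)) = sqrt((-7/(107 - 1*43) + 3*(107 - 1*43)*204) - 26) = sqrt((-7/(107 - 43) + 3*(107 - 43)*204) - 26) = sqrt((-7/64 + 3*64*204) - 26) = sqrt((-7*1/64 + 39168) - 26) = sqrt((-7/64 + 39168) - 26) = sqrt(2506745/64 - 26) = sqrt(2505081/64) = sqrt(2505081)/8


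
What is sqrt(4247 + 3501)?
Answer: 2*sqrt(1937) ≈ 88.023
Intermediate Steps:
sqrt(4247 + 3501) = sqrt(7748) = 2*sqrt(1937)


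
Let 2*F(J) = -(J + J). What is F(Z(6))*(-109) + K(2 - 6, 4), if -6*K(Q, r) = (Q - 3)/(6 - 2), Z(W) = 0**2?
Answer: 7/24 ≈ 0.29167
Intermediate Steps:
Z(W) = 0
K(Q, r) = 1/8 - Q/24 (K(Q, r) = -(Q - 3)/(6*(6 - 2)) = -(-3 + Q)/(6*4) = -(-3/4 + Q/4)/6 = 1/8 - Q/24)
F(J) = -J (F(J) = (-(J + J))/2 = (-2*J)/2 = -J)
F(Z(6))*(-109) + K(2 - 6, 4) = -1*0*(-109) + (1/8 - (2 - 6)/24) = 0*(-109) + (1/8 - 1/24*(-4)) = 0 + (1/8 + 1/6) = 0 + 7/24 = 7/24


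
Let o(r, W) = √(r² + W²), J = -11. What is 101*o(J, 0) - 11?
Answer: 1100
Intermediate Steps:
o(r, W) = √(W² + r²)
101*o(J, 0) - 11 = 101*√(0² + (-11)²) - 11 = 101*√(0 + 121) - 11 = 101*√121 - 11 = 101*11 - 11 = 1111 - 11 = 1100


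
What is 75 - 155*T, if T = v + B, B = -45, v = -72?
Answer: 18210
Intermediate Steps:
T = -117 (T = -72 - 45 = -117)
75 - 155*T = 75 - 155*(-117) = 75 + 18135 = 18210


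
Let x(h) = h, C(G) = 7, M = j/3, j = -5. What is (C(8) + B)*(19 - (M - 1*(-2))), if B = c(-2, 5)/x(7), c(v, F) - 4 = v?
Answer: 136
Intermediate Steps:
c(v, F) = 4 + v
M = -5/3 ≈ -1.6667
B = 2/7 (B = (4 - 2)/7 = 2*(⅐) = 2/7 ≈ 0.28571)
(C(8) + B)*(19 - (M - 1*(-2))) = (7 + 2/7)*(19 - (-5/3 - 1*(-2))) = 51*(19 - (-5/3 + 2))/7 = 51*(19 - 1*⅓)/7 = 51*(19 - ⅓)/7 = (51/7)*(56/3) = 136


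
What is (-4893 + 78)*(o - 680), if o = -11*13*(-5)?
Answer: -168525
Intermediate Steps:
o = 715 (o = -143*(-5) = 715)
(-4893 + 78)*(o - 680) = (-4893 + 78)*(715 - 680) = -4815*35 = -168525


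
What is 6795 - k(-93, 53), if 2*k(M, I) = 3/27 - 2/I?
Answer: 6482395/954 ≈ 6795.0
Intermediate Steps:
k(M, I) = 1/18 - 1/I (k(M, I) = (3/27 - 2/I)/2 = (3*(1/27) - 2/I)/2 = (⅑ - 2/I)/2 = 1/18 - 1/I)
6795 - k(-93, 53) = 6795 - (-18 + 53)/(18*53) = 6795 - 35/(18*53) = 6795 - 1*35/954 = 6795 - 35/954 = 6482395/954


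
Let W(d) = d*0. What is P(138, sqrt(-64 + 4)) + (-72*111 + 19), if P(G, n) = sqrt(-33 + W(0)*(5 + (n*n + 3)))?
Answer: -7973 + I*sqrt(33) ≈ -7973.0 + 5.7446*I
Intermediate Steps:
W(d) = 0
P(G, n) = I*sqrt(33) (P(G, n) = sqrt(-33 + 0*(5 + (n*n + 3))) = sqrt(-33 + 0*(5 + (n**2 + 3))) = sqrt(-33 + 0*(5 + (3 + n**2))) = sqrt(-33 + 0*(8 + n**2)) = sqrt(-33 + 0) = sqrt(-33) = I*sqrt(33))
P(138, sqrt(-64 + 4)) + (-72*111 + 19) = I*sqrt(33) + (-72*111 + 19) = I*sqrt(33) + (-7992 + 19) = I*sqrt(33) - 7973 = -7973 + I*sqrt(33)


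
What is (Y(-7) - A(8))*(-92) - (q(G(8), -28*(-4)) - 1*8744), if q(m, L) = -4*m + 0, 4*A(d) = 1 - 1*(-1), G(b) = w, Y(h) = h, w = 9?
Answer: 9470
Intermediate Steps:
G(b) = 9
A(d) = 1/2 (A(d) = (1 - 1*(-1))/4 = (1 + 1)/4 = (1/4)*2 = 1/2)
q(m, L) = -4*m
(Y(-7) - A(8))*(-92) - (q(G(8), -28*(-4)) - 1*8744) = (-7 - 1*1/2)*(-92) - (-4*9 - 1*8744) = (-7 - 1/2)*(-92) - (-36 - 8744) = -15/2*(-92) - 1*(-8780) = 690 + 8780 = 9470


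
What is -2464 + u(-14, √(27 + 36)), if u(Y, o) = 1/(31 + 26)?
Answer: -140447/57 ≈ -2464.0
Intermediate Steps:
u(Y, o) = 1/57
-2464 + u(-14, √(27 + 36)) = -2464 + 1/57 = -140447/57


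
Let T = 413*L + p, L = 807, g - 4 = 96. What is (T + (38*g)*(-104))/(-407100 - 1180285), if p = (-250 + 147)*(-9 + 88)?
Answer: 70046/1587385 ≈ 0.044127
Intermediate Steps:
g = 100 (g = 4 + 96 = 100)
p = -8137 (p = -103*79 = -8137)
T = 325154 (T = 413*807 - 8137 = 333291 - 8137 = 325154)
(T + (38*g)*(-104))/(-407100 - 1180285) = (325154 + (38*100)*(-104))/(-407100 - 1180285) = (325154 + 3800*(-104))/(-1587385) = (325154 - 395200)*(-1/1587385) = -70046*(-1/1587385) = 70046/1587385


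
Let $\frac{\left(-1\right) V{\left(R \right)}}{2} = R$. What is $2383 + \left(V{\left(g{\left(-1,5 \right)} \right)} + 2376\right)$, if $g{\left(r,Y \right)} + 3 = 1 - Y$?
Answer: $4773$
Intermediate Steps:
$g{\left(r,Y \right)} = -2 - Y$ ($g{\left(r,Y \right)} = -3 - \left(-1 + Y\right) = -2 - Y$)
$V{\left(R \right)} = - 2 R$
$2383 + \left(V{\left(g{\left(-1,5 \right)} \right)} + 2376\right) = 2383 + \left(- 2 \left(-2 - 5\right) + 2376\right) = 2383 + \left(\left(-2\right) \left(-7\right) + 2376\right) = 2383 + \left(14 + 2376\right) = 2383 + 2390 = 4773$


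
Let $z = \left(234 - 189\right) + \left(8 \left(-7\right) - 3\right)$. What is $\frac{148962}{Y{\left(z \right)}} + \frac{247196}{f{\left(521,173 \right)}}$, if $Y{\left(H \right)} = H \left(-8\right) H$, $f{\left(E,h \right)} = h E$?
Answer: $- \frac{6519394309}{70664272} \approx -92.259$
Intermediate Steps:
$z = -14$ ($z = 45 - 59 = -14$)
$f{\left(E,h \right)} = E h$
$Y{\left(H \right)} = - 8 H^{2}$ ($Y{\left(H \right)} = - 8 H H = - 8 H^{2}$)
$\frac{148962}{Y{\left(z \right)}} + \frac{247196}{f{\left(521,173 \right)}} = \frac{148962}{\left(-8\right) \left(-14\right)^{2}} + \frac{247196}{521 \cdot 173} = \frac{148962}{\left(-8\right) 196} + \frac{247196}{90133} = \frac{148962}{-1568} + 247196 \cdot \frac{1}{90133} = 148962 \left(- \frac{1}{1568}\right) + \frac{247196}{90133} = - \frac{74481}{784} + \frac{247196}{90133} = - \frac{6519394309}{70664272}$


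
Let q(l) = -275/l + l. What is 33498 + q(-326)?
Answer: 10814347/326 ≈ 33173.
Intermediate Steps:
q(l) = l - 275/l
33498 + q(-326) = 33498 + (-326 - 275/(-326)) = 33498 + (-326 - 275*(-1/326)) = 33498 + (-326 + 275/326) = 33498 - 106001/326 = 10814347/326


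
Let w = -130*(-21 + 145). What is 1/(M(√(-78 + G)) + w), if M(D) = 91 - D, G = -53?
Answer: I/(√131 - 16029*I) ≈ -6.2387e-5 + 4.4547e-8*I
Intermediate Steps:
w = -16120 (w = -130*124 = -16120)
1/(M(√(-78 + G)) + w) = 1/((91 - √(-78 - 53)) - 16120) = 1/((91 - √(-131)) - 16120) = 1/((91 - I*√131) - 16120) = 1/(-16029 - I*√131)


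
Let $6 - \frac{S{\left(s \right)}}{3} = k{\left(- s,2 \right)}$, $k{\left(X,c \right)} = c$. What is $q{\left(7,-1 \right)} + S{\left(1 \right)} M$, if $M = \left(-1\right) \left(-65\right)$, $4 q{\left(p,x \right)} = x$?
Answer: $\frac{3119}{4} \approx 779.75$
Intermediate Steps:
$q{\left(p,x \right)} = \frac{x}{4}$
$M = 65$
$S{\left(s \right)} = 12$ ($S{\left(s \right)} = 18 - 6 = 12$)
$q{\left(7,-1 \right)} + S{\left(1 \right)} M = \frac{1}{4} \left(-1\right) + 12 \cdot 65 = - \frac{1}{4} + 780 = \frac{3119}{4}$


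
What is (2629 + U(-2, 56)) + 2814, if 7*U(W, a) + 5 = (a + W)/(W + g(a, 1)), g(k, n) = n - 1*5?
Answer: 5441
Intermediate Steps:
g(k, n) = -5 + n (g(k, n) = n - 5 = -5 + n)
U(W, a) = -5/7 + (W + a)/(7*(-4 + W)) (U(W, a) = -5/7 + ((a + W)/(W + (-5 + 1)))/7 = -5/7 + ((W + a)/(W - 4))/7 = -5/7 + ((W + a)/(-4 + W))/7 = -5/7 + (W + a)/(7*(-4 + W)))
(2629 + U(-2, 56)) + 2814 = (2629 + (20 + 56 - 4*(-2))/(7*(-4 - 2))) + 2814 = (2629 + (1/7)*(20 + 56 + 8)/(-6)) + 2814 = (2629 + (1/7)*(-1/6)*84) + 2814 = (2629 - 2) + 2814 = 2627 + 2814 = 5441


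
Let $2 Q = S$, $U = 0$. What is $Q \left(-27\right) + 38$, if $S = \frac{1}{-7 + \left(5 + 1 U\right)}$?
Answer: $\frac{179}{4} \approx 44.75$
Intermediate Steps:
$S = - \frac{1}{2}$ ($S = \frac{1}{-7 + \left(5 + 1 \cdot 0\right)} = \frac{1}{-7 + \left(5 + 0\right)} = \frac{1}{-7 + 5} = \frac{1}{-2} = - \frac{1}{2} \approx -0.5$)
$Q = - \frac{1}{4}$ ($Q = \frac{1}{2} \left(- \frac{1}{2}\right) = - \frac{1}{4} \approx -0.25$)
$Q \left(-27\right) + 38 = \left(- \frac{1}{4}\right) \left(-27\right) + 38 = \frac{27}{4} + 38 = \frac{179}{4}$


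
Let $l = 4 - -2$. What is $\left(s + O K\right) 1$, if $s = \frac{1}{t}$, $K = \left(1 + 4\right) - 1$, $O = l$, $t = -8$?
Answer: $\frac{191}{8} \approx 23.875$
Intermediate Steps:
$l = 6$ ($l = 4 + 2 = 6$)
$O = 6$
$K = 4$ ($K = 5 - 1 = 4$)
$s = - \frac{1}{8}$ ($s = \frac{1}{-8} = - \frac{1}{8} \approx -0.125$)
$\left(s + O K\right) 1 = \left(- \frac{1}{8} + 6 \cdot 4\right) 1 = \left(- \frac{1}{8} + 24\right) 1 = \frac{191}{8} \cdot 1 = \frac{191}{8}$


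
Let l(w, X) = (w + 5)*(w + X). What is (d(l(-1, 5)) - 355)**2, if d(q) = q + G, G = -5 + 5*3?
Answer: 108241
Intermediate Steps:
l(w, X) = (5 + w)*(X + w)
G = 10 (G = -5 + 15 = 10)
d(q) = 10 + q (d(q) = q + 10 = 10 + q)
(d(l(-1, 5)) - 355)**2 = ((10 + ((-1)**2 + 5*5 + 5*(-1) + 5*(-1))) - 355)**2 = ((10 + (1 + 25 - 5 - 5)) - 355)**2 = ((10 + 16) - 355)**2 = (26 - 355)**2 = (-329)**2 = 108241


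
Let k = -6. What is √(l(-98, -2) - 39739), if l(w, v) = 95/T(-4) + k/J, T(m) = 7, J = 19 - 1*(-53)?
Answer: I*√70075803/42 ≈ 199.31*I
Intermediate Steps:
J = 72 (J = 19 + 53 = 72)
l(w, v) = 1133/84 (l(w, v) = 95/7 - 6/72 = 95*(⅐) - 6*1/72 = 95/7 - 1/12 = 1133/84)
√(l(-98, -2) - 39739) = √(1133/84 - 39739) = √(-3336943/84) = I*√70075803/42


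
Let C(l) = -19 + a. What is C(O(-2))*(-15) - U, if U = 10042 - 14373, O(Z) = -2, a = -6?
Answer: 4706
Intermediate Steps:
C(l) = -25 (C(l) = -19 - 6 = -25)
U = -4331
C(O(-2))*(-15) - U = -25*(-15) - 1*(-4331) = 375 + 4331 = 4706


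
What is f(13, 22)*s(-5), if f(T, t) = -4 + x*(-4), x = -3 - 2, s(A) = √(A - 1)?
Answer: 16*I*√6 ≈ 39.192*I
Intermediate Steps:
s(A) = √(-1 + A)
x = -5
f(T, t) = 16 (f(T, t) = -4 - 5*(-4) = -4 + 20 = 16)
f(13, 22)*s(-5) = 16*√(-1 - 5) = 16*√(-6) = 16*(I*√6) = 16*I*√6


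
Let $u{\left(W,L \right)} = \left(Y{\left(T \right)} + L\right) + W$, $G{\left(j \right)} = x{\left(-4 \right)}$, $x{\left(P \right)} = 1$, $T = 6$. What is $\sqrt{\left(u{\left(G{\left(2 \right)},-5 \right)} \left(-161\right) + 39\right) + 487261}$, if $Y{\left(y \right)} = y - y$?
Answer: $18 \sqrt{1506} \approx 698.53$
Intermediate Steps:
$G{\left(j \right)} = 1$
$Y{\left(y \right)} = 0$
$u{\left(W,L \right)} = L + W$ ($u{\left(W,L \right)} = \left(0 + L\right) + W = L + W$)
$\sqrt{\left(u{\left(G{\left(2 \right)},-5 \right)} \left(-161\right) + 39\right) + 487261} = \sqrt{\left(\left(-5 + 1\right) \left(-161\right) + 39\right) + 487261} = \sqrt{\left(\left(-4\right) \left(-161\right) + 39\right) + 487261} = \sqrt{\left(644 + 39\right) + 487261} = \sqrt{683 + 487261} = \sqrt{487944} = 18 \sqrt{1506}$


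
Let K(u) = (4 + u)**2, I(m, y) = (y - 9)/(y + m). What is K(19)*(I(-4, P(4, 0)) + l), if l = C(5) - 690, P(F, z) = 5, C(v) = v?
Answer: -364481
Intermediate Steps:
I(m, y) = (-9 + y)/(m + y)
l = -685 (l = 5 - 690 = -685)
K(19)*(I(-4, P(4, 0)) + l) = (4 + 19)**2*((-9 + 5)/(-4 + 5) - 685) = 23**2*(-4/1 - 685) = 529*(1*(-4) - 685) = 529*(-4 - 685) = 529*(-689) = -364481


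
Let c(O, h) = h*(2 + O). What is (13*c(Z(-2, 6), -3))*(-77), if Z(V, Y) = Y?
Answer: 24024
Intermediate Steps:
(13*c(Z(-2, 6), -3))*(-77) = (13*(-3*(2 + 6)))*(-77) = (13*(-3*8))*(-77) = (13*(-24))*(-77) = -312*(-77) = 24024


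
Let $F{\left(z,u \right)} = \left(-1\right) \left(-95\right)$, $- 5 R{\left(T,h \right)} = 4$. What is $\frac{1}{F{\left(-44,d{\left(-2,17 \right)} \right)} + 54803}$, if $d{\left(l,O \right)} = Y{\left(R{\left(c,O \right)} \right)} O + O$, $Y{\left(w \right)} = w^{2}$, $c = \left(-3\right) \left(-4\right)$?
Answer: $\frac{1}{54898} \approx 1.8216 \cdot 10^{-5}$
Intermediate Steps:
$c = 12$
$R{\left(T,h \right)} = - \frac{4}{5}$ ($R{\left(T,h \right)} = \left(- \frac{1}{5}\right) 4 = - \frac{4}{5}$)
$d{\left(l,O \right)} = \frac{41 O}{25}$ ($d{\left(l,O \right)} = \left(- \frac{4}{5}\right)^{2} O + O = \frac{16 O}{25} + O = \frac{41 O}{25}$)
$F{\left(z,u \right)} = 95$
$\frac{1}{F{\left(-44,d{\left(-2,17 \right)} \right)} + 54803} = \frac{1}{95 + 54803} = \frac{1}{54898}$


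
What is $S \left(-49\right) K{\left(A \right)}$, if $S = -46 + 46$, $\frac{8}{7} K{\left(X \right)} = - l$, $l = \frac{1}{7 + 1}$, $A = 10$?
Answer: $0$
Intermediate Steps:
$l = \frac{1}{8} \approx 0.125$
$K{\left(X \right)} = - \frac{7}{64}$ ($K{\left(X \right)} = \frac{7 \left(\left(-1\right) \frac{1}{8}\right)}{8} = \frac{7}{8} \left(- \frac{1}{8}\right) = - \frac{7}{64}$)
$S = 0$
$S \left(-49\right) K{\left(A \right)} = 0 \left(-49\right) \left(- \frac{7}{64}\right) = 0 \left(- \frac{7}{64}\right) = 0$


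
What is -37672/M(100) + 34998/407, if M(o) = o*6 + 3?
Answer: 5771290/245421 ≈ 23.516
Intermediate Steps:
M(o) = 3 + 6*o (M(o) = 6*o + 3 = 3 + 6*o)
-37672/M(100) + 34998/407 = -37672/(3 + 6*100) + 34998/407 = -37672/(3 + 600) + 34998*(1/407) = -37672/603 + 34998/407 = 5771290/245421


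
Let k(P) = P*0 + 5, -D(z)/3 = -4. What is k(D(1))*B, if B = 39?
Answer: 195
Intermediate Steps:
D(z) = 12 (D(z) = -3*(-4) = 12)
k(P) = 5 (k(P) = 0 + 5 = 5)
k(D(1))*B = 5*39 = 195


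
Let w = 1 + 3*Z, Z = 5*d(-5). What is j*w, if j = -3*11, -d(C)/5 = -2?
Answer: -4983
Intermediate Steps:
d(C) = 10 (d(C) = -5*(-2) = 10)
Z = 50 (Z = 5*10 = 50)
j = -33
w = 151 (w = 1 + 3*50 = 1 + 150 = 151)
j*w = -33*151 = -4983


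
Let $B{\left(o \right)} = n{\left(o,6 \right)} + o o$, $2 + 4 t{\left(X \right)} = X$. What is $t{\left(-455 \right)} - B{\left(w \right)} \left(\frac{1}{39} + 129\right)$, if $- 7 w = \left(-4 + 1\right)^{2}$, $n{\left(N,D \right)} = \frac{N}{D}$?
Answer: $- \frac{764117}{2548} \approx -299.89$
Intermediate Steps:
$t{\left(X \right)} = - \frac{1}{2} + \frac{X}{4}$
$w = - \frac{9}{7}$ ($w = - \frac{\left(-4 + 1\right)^{2}}{7} = - \frac{\left(-3\right)^{2}}{7} = \left(- \frac{1}{7}\right) 9 = - \frac{9}{7} \approx -1.2857$)
$B{\left(o \right)} = o^{2} + \frac{o}{6}$ ($B{\left(o \right)} = \frac{o}{6} + o o = o \frac{1}{6} + o^{2} = \frac{o}{6} + o^{2} = o^{2} + \frac{o}{6}$)
$t{\left(-455 \right)} - B{\left(w \right)} \left(\frac{1}{39} + 129\right) = \left(- \frac{1}{2} + \frac{1}{4} \left(-455\right)\right) - - \frac{9 \left(\frac{1}{6} - \frac{9}{7}\right)}{7} \left(\frac{1}{39} + 129\right) = \left(- \frac{1}{2} - \frac{455}{4}\right) - \left(- \frac{9}{7}\right) \left(- \frac{47}{42}\right) \left(\frac{1}{39} + 129\right) = - \frac{457}{4} - \frac{141}{98} \cdot \frac{5032}{39} = - \frac{457}{4} - \frac{118252}{637} = - \frac{764117}{2548}$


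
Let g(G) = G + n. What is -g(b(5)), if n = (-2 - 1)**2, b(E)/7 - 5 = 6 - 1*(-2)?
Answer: -100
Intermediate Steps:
b(E) = 91 (b(E) = 35 + 7*(6 - 1*(-2)) = 35 + 7*(6 + 2) = 35 + 7*8 = 35 + 56 = 91)
n = 9 (n = (-3)**2 = 9)
g(G) = 9 + G (g(G) = G + 9 = 9 + G)
-g(b(5)) = -(9 + 91) = -1*100 = -100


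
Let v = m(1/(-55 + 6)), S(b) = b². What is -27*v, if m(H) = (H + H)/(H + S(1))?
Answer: 9/8 ≈ 1.1250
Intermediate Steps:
m(H) = 2*H/(1 + H) (m(H) = (H + H)/(H + 1²) = (2*H)/(H + 1) = (2*H)/(1 + H) = 2*H/(1 + H))
v = -1/24 (v = 2/((-55 + 6)*(1 + 1/(-55 + 6))) = 2/(-49*(1 + 1/(-49))) = 2*(-1/49)/(1 - 1/49) = 2*(-1/49)/(48/49) = 2*(-1/49)*(49/48) = -1/24 ≈ -0.041667)
-27*v = -27*(-1/24) = 9/8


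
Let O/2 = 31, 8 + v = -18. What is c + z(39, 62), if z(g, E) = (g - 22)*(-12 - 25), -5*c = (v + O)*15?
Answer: -737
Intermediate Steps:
v = -26 (v = -8 - 18 = -26)
O = 62 (O = 2*31 = 62)
c = -108 (c = -(-26 + 62)*15/5 = -36*15/5 = -⅕*540 = -108)
z(g, E) = 814 - 37*g (z(g, E) = (-22 + g)*(-37) = 814 - 37*g)
c + z(39, 62) = -108 + (814 - 37*39) = -108 + (814 - 1443) = -108 - 629 = -737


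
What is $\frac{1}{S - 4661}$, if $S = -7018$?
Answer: $- \frac{1}{11679} \approx -8.5624 \cdot 10^{-5}$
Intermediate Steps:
$\frac{1}{S - 4661} = \frac{1}{-7018 - 4661} = \frac{1}{-11679} = - \frac{1}{11679}$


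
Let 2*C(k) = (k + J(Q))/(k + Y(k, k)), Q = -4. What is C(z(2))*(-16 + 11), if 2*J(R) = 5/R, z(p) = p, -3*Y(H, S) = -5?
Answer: -15/16 ≈ -0.93750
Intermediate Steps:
Y(H, S) = 5/3 (Y(H, S) = -⅓*(-5) = 5/3)
J(R) = 5/(2*R) (J(R) = (5/R)/2 = 5/(2*R))
C(k) = (-5/8 + k)/(2*(5/3 + k)) (C(k) = ((k + (5/2)/(-4))/(k + 5/3))/2 = ((k + (5/2)*(-¼))/(5/3 + k))/2 = ((k - 5/8)/(5/3 + k))/2 = ((-5/8 + k)/(5/3 + k))/2 = (-5/8 + k)/(2*(5/3 + k)))
C(z(2))*(-16 + 11) = (3*(-5 + 8*2)/(16*(5 + 3*2)))*(-16 + 11) = (3*(-5 + 16)/(16*(5 + 6)))*(-5) = ((3/16)*11/11)*(-5) = ((3/16)*(1/11)*11)*(-5) = (3/16)*(-5) = -15/16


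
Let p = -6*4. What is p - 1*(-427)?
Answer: 403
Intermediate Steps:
p = -24
p - 1*(-427) = -24 - 1*(-427) = -24 + 427 = 403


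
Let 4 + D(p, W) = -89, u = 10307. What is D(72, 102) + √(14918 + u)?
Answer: -93 + 5*√1009 ≈ 65.824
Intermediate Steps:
D(p, W) = -93 (D(p, W) = -4 - 89 = -93)
D(72, 102) + √(14918 + u) = -93 + √(14918 + 10307) = -93 + √25225 = -93 + 5*√1009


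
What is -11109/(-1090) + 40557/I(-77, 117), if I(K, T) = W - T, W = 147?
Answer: 148468/109 ≈ 1362.1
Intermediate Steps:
I(K, T) = 147 - T
-11109/(-1090) + 40557/I(-77, 117) = -11109/(-1090) + 40557/(147 - 1*117) = -11109*(-1/1090) + 40557/(147 - 117) = 11109/1090 + 40557/30 = 11109/1090 + 40557*(1/30) = 11109/1090 + 13519/10 = 148468/109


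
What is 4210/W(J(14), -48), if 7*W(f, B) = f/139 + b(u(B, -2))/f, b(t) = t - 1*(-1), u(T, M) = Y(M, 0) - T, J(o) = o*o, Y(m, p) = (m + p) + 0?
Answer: 802880680/44949 ≈ 17862.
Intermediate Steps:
Y(m, p) = m + p
J(o) = o²
u(T, M) = M - T (u(T, M) = (M + 0) - T = M - T)
b(t) = 1 + t (b(t) = t + 1 = 1 + t)
W(f, B) = f/973 + (-1 - B)/(7*f) (W(f, B) = (f/139 + (1 + (-2 - B))/f)/7 = (f*(1/139) + (-1 - B)/f)/7 = (f/139 + (-1 - B)/f)/7 = f/973 + (-1 - B)/(7*f))
4210/W(J(14), -48) = 4210/(((-139 + (14²)² - 139*(-48))/(973*(14²)))) = 4210/(((1/973)*(-139 + 196² + 6672)/196)) = 4210/(((1/973)*(1/196)*(-139 + 38416 + 6672))) = 4210/(((1/973)*(1/196)*44949)) = 4210/(44949/190708) = 4210*(190708/44949) = 802880680/44949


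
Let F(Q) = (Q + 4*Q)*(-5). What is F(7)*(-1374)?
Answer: 240450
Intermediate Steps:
F(Q) = -25*Q (F(Q) = (5*Q)*(-5) = -25*Q)
F(7)*(-1374) = -25*7*(-1374) = -175*(-1374) = 240450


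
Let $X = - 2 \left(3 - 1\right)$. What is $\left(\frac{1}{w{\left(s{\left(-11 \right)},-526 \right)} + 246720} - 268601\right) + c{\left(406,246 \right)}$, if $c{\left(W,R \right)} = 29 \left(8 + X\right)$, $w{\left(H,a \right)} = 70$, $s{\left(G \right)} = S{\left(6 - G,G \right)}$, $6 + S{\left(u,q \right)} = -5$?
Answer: $- \frac{66259413149}{246790} \approx -2.6849 \cdot 10^{5}$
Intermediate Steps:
$S{\left(u,q \right)} = -11$ ($S{\left(u,q \right)} = -6 - 5 = -11$)
$s{\left(G \right)} = -11$
$X = -4$ ($X = \left(-2\right) 2 = -4$)
$c{\left(W,R \right)} = 116$ ($c{\left(W,R \right)} = 29 \left(8 - 4\right) = 29 \cdot 4 = 116$)
$\left(\frac{1}{w{\left(s{\left(-11 \right)},-526 \right)} + 246720} - 268601\right) + c{\left(406,246 \right)} = \left(\frac{1}{70 + 246720} - 268601\right) + 116 = \left(\frac{1}{246790} - 268601\right) + 116 = - \frac{66288040789}{246790} + 116 = - \frac{66259413149}{246790}$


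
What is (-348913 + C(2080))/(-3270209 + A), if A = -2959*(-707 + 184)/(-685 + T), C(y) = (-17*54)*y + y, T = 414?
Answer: 203816661/295924732 ≈ 0.68874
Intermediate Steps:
C(y) = -917*y (C(y) = -918*y + y = -917*y)
A = -1547557/271 (A = -2959*(-707 + 184)/(-685 + 414) = -(-1547557)/(-271) = -(-1547557)*(-1)/271 = -2959*523/271 = -1547557/271 ≈ -5710.5)
(-348913 + C(2080))/(-3270209 + A) = (-348913 - 917*2080)/(-3270209 - 1547557/271) = (-348913 - 1907360)/(-887774196/271) = -2256273*(-271/887774196) = 203816661/295924732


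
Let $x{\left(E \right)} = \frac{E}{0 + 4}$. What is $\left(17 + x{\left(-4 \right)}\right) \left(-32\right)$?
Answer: $-512$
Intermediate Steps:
$x{\left(E \right)} = \frac{E}{4}$
$\left(17 + x{\left(-4 \right)}\right) \left(-32\right) = \left(17 + \frac{1}{4} \left(-4\right)\right) \left(-32\right) = \left(17 - 1\right) \left(-32\right) = 16 \left(-32\right) = -512$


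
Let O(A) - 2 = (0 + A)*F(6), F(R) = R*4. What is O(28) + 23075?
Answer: 23749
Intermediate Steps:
F(R) = 4*R
O(A) = 2 + 24*A (O(A) = 2 + (0 + A)*(4*6) = 2 + A*24 = 2 + 24*A)
O(28) + 23075 = (2 + 24*28) + 23075 = (2 + 672) + 23075 = 674 + 23075 = 23749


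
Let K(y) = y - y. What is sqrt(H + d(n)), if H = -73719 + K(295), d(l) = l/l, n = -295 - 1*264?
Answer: I*sqrt(73718) ≈ 271.51*I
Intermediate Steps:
n = -559 (n = -295 - 264 = -559)
d(l) = 1
K(y) = 0
H = -73719 (H = -73719 + 0 = -73719)
sqrt(H + d(n)) = sqrt(-73719 + 1) = sqrt(-73718) = I*sqrt(73718)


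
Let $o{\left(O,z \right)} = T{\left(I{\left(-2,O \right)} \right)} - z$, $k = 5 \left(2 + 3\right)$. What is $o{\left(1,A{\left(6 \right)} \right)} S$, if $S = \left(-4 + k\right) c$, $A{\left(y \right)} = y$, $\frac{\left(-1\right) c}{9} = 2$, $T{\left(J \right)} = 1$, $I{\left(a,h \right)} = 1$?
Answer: $1890$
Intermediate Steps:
$c = -18$ ($c = \left(-9\right) 2 = -18$)
$k = 25$ ($k = 5 \cdot 5 = 25$)
$o{\left(O,z \right)} = 1 - z$
$S = -378$ ($S = \left(-4 + 25\right) \left(-18\right) = 21 \left(-18\right) = -378$)
$o{\left(1,A{\left(6 \right)} \right)} S = \left(1 - 6\right) \left(-378\right) = \left(-5\right) \left(-378\right) = 1890$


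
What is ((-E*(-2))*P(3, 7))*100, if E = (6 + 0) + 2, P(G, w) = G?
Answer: 4800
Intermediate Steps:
E = 8 (E = 6 + 2 = 8)
((-E*(-2))*P(3, 7))*100 = ((-1*8*(-2))*3)*100 = (-8*(-2)*3)*100 = (16*3)*100 = 48*100 = 4800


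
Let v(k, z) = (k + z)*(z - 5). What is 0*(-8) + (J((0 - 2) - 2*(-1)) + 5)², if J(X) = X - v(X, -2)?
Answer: 81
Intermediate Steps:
v(k, z) = (-5 + z)*(k + z) (v(k, z) = (k + z)*(-5 + z) = (-5 + z)*(k + z))
J(X) = -14 + 8*X (J(X) = X - ((-2)² - 5*X - 5*(-2) + X*(-2)) = X - (4 - 5*X + 10 - 2*X) = X - (14 - 7*X) = X + (-14 + 7*X) = -14 + 8*X)
0*(-8) + (J((0 - 2) - 2*(-1)) + 5)² = 0*(-8) + ((-14 + 8*((0 - 2) - 2*(-1))) + 5)² = 0 + ((-14 + 8*(-2 + 2)) + 5)² = 0 + ((-14 + 8*0) + 5)² = 0 + ((-14 + 0) + 5)² = 0 + (-14 + 5)² = 0 + (-9)² = 0 + 81 = 81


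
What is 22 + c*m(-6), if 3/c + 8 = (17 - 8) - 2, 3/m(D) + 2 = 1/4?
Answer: 190/7 ≈ 27.143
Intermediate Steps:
m(D) = -12/7 (m(D) = 3/(-2 + 1/4) = 3/(-2 + ¼) = 3/(-7/4) = 3*(-4/7) = -12/7)
c = -3 (c = 3/(-8 + ((17 - 8) - 2)) = 3/(-8 + (9 - 2)) = 3/(-8 + 7) = 3/(-1) = 3*(-1) = -3)
22 + c*m(-6) = 22 - 3*(-12/7) = 22 + 36/7 = 190/7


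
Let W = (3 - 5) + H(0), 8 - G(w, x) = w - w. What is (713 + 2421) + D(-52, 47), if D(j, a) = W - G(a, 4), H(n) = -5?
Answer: 3119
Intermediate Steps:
G(w, x) = 8 (G(w, x) = 8 - (w - w) = 8 - 1*0 = 8 + 0 = 8)
W = -7 (W = (3 - 5) - 5 = -2 - 5 = -7)
D(j, a) = -15 (D(j, a) = -7 - 1*8 = -7 - 8 = -15)
(713 + 2421) + D(-52, 47) = (713 + 2421) - 15 = 3134 - 15 = 3119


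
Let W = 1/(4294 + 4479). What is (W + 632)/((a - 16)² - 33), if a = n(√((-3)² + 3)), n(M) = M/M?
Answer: 1848179/561472 ≈ 3.2917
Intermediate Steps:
n(M) = 1
W = 1/8773 ≈ 0.00011399
a = 1
(W + 632)/((a - 16)² - 33) = (1/8773 + 632)/((1 - 16)² - 33) = 5544537/(8773*((-15)² - 33)) = 5544537/(8773*(225 - 33)) = (5544537/8773)/192 = (5544537/8773)*(1/192) = 1848179/561472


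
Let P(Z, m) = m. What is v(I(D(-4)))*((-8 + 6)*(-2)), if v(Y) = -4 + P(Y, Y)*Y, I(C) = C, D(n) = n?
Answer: 48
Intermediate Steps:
v(Y) = -4 + Y**2 (v(Y) = -4 + Y*Y = -4 + Y**2)
v(I(D(-4)))*((-8 + 6)*(-2)) = (-4 + (-4)**2)*((-8 + 6)*(-2)) = (-4 + 16)*(-2*(-2)) = 12*4 = 48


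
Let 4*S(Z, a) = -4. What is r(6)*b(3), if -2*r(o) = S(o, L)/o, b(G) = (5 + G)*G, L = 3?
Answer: 2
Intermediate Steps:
b(G) = G*(5 + G)
S(Z, a) = -1 (S(Z, a) = (¼)*(-4) = -1)
r(o) = 1/(2*o) (r(o) = -(-1)/(2*o) = 1/(2*o))
r(6)*b(3) = ((½)/6)*(3*(5 + 3)) = ((½)*(⅙))*(3*8) = (1/12)*24 = 2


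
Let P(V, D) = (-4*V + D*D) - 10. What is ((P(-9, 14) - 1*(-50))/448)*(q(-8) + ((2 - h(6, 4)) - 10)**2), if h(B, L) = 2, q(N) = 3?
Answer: 1751/28 ≈ 62.536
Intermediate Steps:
P(V, D) = -10 + D**2 - 4*V (P(V, D) = (-4*V + D**2) - 10 = (D**2 - 4*V) - 10 = -10 + D**2 - 4*V)
((P(-9, 14) - 1*(-50))/448)*(q(-8) + ((2 - h(6, 4)) - 10)**2) = (((-10 + 14**2 - 4*(-9)) - 1*(-50))/448)*(3 + ((2 - 1*2) - 10)**2) = (((-10 + 196 + 36) + 50)*(1/448))*(3 + ((2 - 2) - 10)**2) = ((222 + 50)*(1/448))*(3 + (0 - 10)**2) = (272*(1/448))*(3 + (-10)**2) = 17*(3 + 100)/28 = (17/28)*103 = 1751/28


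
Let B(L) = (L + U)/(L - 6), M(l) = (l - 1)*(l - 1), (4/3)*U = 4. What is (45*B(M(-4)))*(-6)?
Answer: -7560/19 ≈ -397.89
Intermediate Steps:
U = 3 (U = (3/4)*4 = 3)
M(l) = (-1 + l)**2 (M(l) = (-1 + l)*(-1 + l) = (-1 + l)**2)
B(L) = (3 + L)/(-6 + L) (B(L) = (L + 3)/(L - 6) = (3 + L)/(-6 + L))
(45*B(M(-4)))*(-6) = (45*((3 + (-1 - 4)**2)/(-6 + (-1 - 4)**2)))*(-6) = (45*((3 + (-5)**2)/(-6 + (-5)**2)))*(-6) = (45*((3 + 25)/(-6 + 25)))*(-6) = (45*(28/19))*(-6) = (1260/19)*(-6) = -7560/19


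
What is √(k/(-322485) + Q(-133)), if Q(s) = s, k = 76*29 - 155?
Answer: I*√1536911697410/107495 ≈ 11.533*I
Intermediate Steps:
k = 2049 (k = 2204 - 155 = 2049)
√(k/(-322485) + Q(-133)) = √(2049/(-322485) - 133) = √(2049*(-1/322485) - 133) = √(-683/107495 - 133) = √(-14297518/107495) = I*√1536911697410/107495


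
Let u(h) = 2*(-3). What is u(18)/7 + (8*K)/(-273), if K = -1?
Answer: -226/273 ≈ -0.82784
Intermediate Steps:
u(h) = -6
u(18)/7 + (8*K)/(-273) = -6/7 + (8*(-1))/(-273) = -6*1/7 - 8*(-1/273) = -6/7 + 8/273 = -226/273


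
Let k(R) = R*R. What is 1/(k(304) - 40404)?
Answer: 1/52012 ≈ 1.9226e-5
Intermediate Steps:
k(R) = R**2
1/(k(304) - 40404) = 1/(304**2 - 40404) = 1/(92416 - 40404) = 1/52012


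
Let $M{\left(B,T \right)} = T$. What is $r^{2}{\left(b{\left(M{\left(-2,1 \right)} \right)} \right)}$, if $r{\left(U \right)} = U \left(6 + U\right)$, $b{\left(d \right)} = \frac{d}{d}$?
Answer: $49$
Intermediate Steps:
$b{\left(d \right)} = 1$
$r^{2}{\left(b{\left(M{\left(-2,1 \right)} \right)} \right)} = \left(1 \left(6 + 1\right)\right)^{2} = \left(1 \cdot 7\right)^{2} = 7^{2} = 49$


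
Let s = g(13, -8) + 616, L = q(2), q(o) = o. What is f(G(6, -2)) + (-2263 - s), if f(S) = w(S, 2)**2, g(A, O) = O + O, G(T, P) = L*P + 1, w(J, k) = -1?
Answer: -2862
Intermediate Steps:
L = 2
G(T, P) = 1 + 2*P (G(T, P) = 2*P + 1 = 1 + 2*P)
g(A, O) = 2*O
f(S) = 1 (f(S) = (-1)**2 = 1)
s = 600 (s = 2*(-8) + 616 = -16 + 616 = 600)
f(G(6, -2)) + (-2263 - s) = 1 + (-2263 - 1*600) = 1 + (-2263 - 600) = 1 - 2863 = -2862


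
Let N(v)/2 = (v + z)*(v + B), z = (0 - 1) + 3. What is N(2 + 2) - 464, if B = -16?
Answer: -608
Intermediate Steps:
z = 2 (z = -1 + 3 = 2)
N(v) = 2*(-16 + v)*(2 + v) (N(v) = 2*((v + 2)*(v - 16)) = 2*((2 + v)*(-16 + v)) = 2*((-16 + v)*(2 + v)) = 2*(-16 + v)*(2 + v))
N(2 + 2) - 464 = (-64 - 28*(2 + 2) + 2*(2 + 2)²) - 464 = (-64 - 28*4 + 2*4²) - 464 = (-64 - 112 + 2*16) - 464 = (-64 - 112 + 32) - 464 = -144 - 464 = -608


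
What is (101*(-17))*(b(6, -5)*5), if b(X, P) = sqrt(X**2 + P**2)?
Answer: -8585*sqrt(61) ≈ -67051.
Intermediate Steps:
b(X, P) = sqrt(P**2 + X**2)
(101*(-17))*(b(6, -5)*5) = (101*(-17))*(sqrt((-5)**2 + 6**2)*5) = -1717*sqrt(25 + 36)*5 = -1717*sqrt(61)*5 = -8585*sqrt(61)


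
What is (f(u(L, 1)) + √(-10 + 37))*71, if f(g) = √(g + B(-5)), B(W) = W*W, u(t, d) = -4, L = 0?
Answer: 71*√21 + 213*√3 ≈ 694.29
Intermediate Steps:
B(W) = W²
f(g) = √(25 + g) (f(g) = √(g + (-5)²) = √(g + 25) = √(25 + g))
(f(u(L, 1)) + √(-10 + 37))*71 = (√(25 - 4) + √(-10 + 37))*71 = (√21 + √27)*71 = (√21 + 3*√3)*71 = 71*√21 + 213*√3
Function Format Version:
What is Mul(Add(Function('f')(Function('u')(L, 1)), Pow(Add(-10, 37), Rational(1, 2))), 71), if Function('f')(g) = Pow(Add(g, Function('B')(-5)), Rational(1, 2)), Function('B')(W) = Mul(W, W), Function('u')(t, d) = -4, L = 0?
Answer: Add(Mul(71, Pow(21, Rational(1, 2))), Mul(213, Pow(3, Rational(1, 2)))) ≈ 694.29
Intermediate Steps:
Function('B')(W) = Pow(W, 2)
Function('f')(g) = Pow(Add(25, g), Rational(1, 2)) (Function('f')(g) = Pow(Add(g, Pow(-5, 2)), Rational(1, 2)) = Pow(Add(g, 25), Rational(1, 2)) = Pow(Add(25, g), Rational(1, 2)))
Mul(Add(Function('f')(Function('u')(L, 1)), Pow(Add(-10, 37), Rational(1, 2))), 71) = Mul(Add(Pow(Add(25, -4), Rational(1, 2)), Pow(Add(-10, 37), Rational(1, 2))), 71) = Mul(Add(Pow(21, Rational(1, 2)), Pow(27, Rational(1, 2))), 71) = Mul(Add(Pow(21, Rational(1, 2)), Mul(3, Pow(3, Rational(1, 2)))), 71) = Add(Mul(71, Pow(21, Rational(1, 2))), Mul(213, Pow(3, Rational(1, 2))))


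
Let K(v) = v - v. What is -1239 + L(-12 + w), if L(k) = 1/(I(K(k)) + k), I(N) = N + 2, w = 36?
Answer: -32213/26 ≈ -1239.0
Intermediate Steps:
K(v) = 0
I(N) = 2 + N
L(k) = 1/(2 + k) (L(k) = 1/((2 + 0) + k) = 1/(2 + k))
-1239 + L(-12 + w) = -1239 + 1/(2 + (-12 + 36)) = -1239 + 1/(2 + 24) = -1239 + 1/26 = -32213/26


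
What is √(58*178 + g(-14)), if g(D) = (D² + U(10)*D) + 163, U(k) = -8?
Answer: √10795 ≈ 103.90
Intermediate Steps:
g(D) = 163 + D² - 8*D (g(D) = (D² - 8*D) + 163 = 163 + D² - 8*D)
√(58*178 + g(-14)) = √(58*178 + (163 + (-14)² - 8*(-14))) = √(10324 + (163 + 196 + 112)) = √(10324 + 471) = √10795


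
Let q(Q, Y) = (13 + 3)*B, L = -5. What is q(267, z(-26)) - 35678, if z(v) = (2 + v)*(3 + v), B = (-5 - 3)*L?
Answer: -35038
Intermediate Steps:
B = 40 (B = (-5 - 3)*(-5) = -8*(-5) = 40)
q(Q, Y) = 640 (q(Q, Y) = (13 + 3)*40 = 16*40 = 640)
q(267, z(-26)) - 35678 = 640 - 35678 = -35038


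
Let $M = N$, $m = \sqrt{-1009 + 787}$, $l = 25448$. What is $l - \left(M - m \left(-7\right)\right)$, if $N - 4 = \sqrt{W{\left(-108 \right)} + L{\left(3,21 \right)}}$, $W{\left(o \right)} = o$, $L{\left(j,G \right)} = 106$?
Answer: $25444 - i \sqrt{2} - 7 i \sqrt{222} \approx 25444.0 - 105.71 i$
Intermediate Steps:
$m = i \sqrt{222}$ ($m = \sqrt{-222} = i \sqrt{222} \approx 14.9 i$)
$N = 4 + i \sqrt{2}$ ($N = 4 + \sqrt{-108 + 106} = 4 + \sqrt{-2} = 4 + i \sqrt{2} \approx 4.0 + 1.4142 i$)
$M = 4 + i \sqrt{2} \approx 4.0 + 1.4142 i$
$l - \left(M - m \left(-7\right)\right) = 25448 - \left(4 + i \sqrt{2} - i \sqrt{222} \left(-7\right)\right) = 25448 - \left(4 + i \sqrt{2} + 7 i \sqrt{222}\right) = 25444 - i \sqrt{2} - 7 i \sqrt{222}$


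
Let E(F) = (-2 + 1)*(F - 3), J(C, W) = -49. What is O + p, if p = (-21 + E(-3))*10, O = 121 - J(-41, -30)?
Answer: 20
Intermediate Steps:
E(F) = 3 - F (E(F) = -(-3 + F) = 3 - F)
O = 170 (O = 121 - 1*(-49) = 121 + 49 = 170)
p = -150 (p = (-21 + (3 - 1*(-3)))*10 = (-21 + (3 + 3))*10 = (-21 + 6)*10 = -15*10 = -150)
O + p = 170 - 150 = 20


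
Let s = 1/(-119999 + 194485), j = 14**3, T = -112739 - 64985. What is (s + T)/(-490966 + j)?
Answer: 13237949863/36365703892 ≈ 0.36402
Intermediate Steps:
T = -177724
j = 2744
s = 1/74486 ≈ 1.3425e-5
(s + T)/(-490966 + j) = (1/74486 - 177724)/(-490966 + 2744) = -13237949863/74486/(-488222) = -13237949863/74486*(-1/488222) = 13237949863/36365703892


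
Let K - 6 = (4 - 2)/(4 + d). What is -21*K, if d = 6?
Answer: -651/5 ≈ -130.20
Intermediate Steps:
K = 31/5 (K = 6 + (4 - 2)/(4 + 6) = 6 + 2/10 = 6 + 2*(⅒) = 6 + ⅕ = 31/5 ≈ 6.2000)
-21*K = -21*31/5 = -651/5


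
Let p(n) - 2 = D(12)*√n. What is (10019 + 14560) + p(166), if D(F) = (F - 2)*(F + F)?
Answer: 24581 + 240*√166 ≈ 27673.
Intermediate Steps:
D(F) = 2*F*(-2 + F) (D(F) = (-2 + F)*(2*F) = 2*F*(-2 + F))
p(n) = 2 + 240*√n (p(n) = 2 + (2*12*(-2 + 12))*√n = 2 + (2*12*10)*√n = 2 + 240*√n)
(10019 + 14560) + p(166) = (10019 + 14560) + (2 + 240*√166) = 24579 + (2 + 240*√166) = 24581 + 240*√166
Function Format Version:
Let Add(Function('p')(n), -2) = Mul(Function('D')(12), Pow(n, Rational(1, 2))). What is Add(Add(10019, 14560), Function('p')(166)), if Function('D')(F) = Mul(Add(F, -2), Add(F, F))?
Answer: Add(24581, Mul(240, Pow(166, Rational(1, 2)))) ≈ 27673.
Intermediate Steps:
Function('D')(F) = Mul(2, F, Add(-2, F)) (Function('D')(F) = Mul(Add(-2, F), Mul(2, F)) = Mul(2, F, Add(-2, F)))
Function('p')(n) = Add(2, Mul(240, Pow(n, Rational(1, 2)))) (Function('p')(n) = Add(2, Mul(Mul(2, 12, Add(-2, 12)), Pow(n, Rational(1, 2)))) = Add(2, Mul(Mul(2, 12, 10), Pow(n, Rational(1, 2)))) = Add(2, Mul(240, Pow(n, Rational(1, 2)))))
Add(Add(10019, 14560), Function('p')(166)) = Add(Add(10019, 14560), Add(2, Mul(240, Pow(166, Rational(1, 2))))) = Add(24579, Add(2, Mul(240, Pow(166, Rational(1, 2))))) = Add(24581, Mul(240, Pow(166, Rational(1, 2))))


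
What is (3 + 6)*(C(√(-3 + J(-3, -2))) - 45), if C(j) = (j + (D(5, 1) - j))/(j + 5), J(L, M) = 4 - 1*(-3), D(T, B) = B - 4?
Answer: -2862/7 ≈ -408.86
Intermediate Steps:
D(T, B) = -4 + B
J(L, M) = 7 (J(L, M) = 4 + 3 = 7)
C(j) = -3/(5 + j) (C(j) = (j + ((-4 + 1) - j))/(j + 5) = (j + (-3 - j))/(5 + j) = -3/(5 + j))
(3 + 6)*(C(√(-3 + J(-3, -2))) - 45) = (3 + 6)*(-3/(5 + √(-3 + 7)) - 45) = 9*(-3/(5 + √4) - 45) = 9*(-3/(5 + 2) - 45) = 9*(-3/7 - 45) = 9*(-318/7) = -2862/7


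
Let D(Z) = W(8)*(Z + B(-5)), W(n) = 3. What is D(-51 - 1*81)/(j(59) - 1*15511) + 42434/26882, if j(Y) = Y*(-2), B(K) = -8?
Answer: 337245713/210069389 ≈ 1.6054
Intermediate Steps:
j(Y) = -2*Y
D(Z) = -24 + 3*Z (D(Z) = 3*(Z - 8) = 3*(-8 + Z) = -24 + 3*Z)
D(-51 - 1*81)/(j(59) - 1*15511) + 42434/26882 = (-24 + 3*(-51 - 1*81))/(-2*59 - 1*15511) + 42434/26882 = (-24 + 3*(-51 - 81))/(-118 - 15511) + 42434*(1/26882) = (-24 + 3*(-132))/(-15629) + 21217/13441 = (-24 - 396)*(-1/15629) + 21217/13441 = -420*(-1/15629) + 21217/13441 = 420/15629 + 21217/13441 = 337245713/210069389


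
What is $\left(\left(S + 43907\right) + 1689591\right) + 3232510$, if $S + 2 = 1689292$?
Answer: $6655298$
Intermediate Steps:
$S = 1689290$ ($S = -2 + 1689292 = 1689290$)
$\left(\left(S + 43907\right) + 1689591\right) + 3232510 = \left(\left(1689290 + 43907\right) + 1689591\right) + 3232510 = \left(1733197 + 1689591\right) + 3232510 = 3422788 + 3232510 = 6655298$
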